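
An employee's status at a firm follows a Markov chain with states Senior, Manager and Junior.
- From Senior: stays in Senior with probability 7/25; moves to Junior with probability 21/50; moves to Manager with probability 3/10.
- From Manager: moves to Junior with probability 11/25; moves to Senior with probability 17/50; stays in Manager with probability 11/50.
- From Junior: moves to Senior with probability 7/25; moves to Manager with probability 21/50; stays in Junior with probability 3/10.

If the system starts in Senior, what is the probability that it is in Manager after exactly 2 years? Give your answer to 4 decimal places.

0.3264

Sum over the intermediate state after 1 year:
P = P(Senior→Senior)·P(Senior→Manager) + P(Senior→Manager)·P(Manager→Manager) + P(Senior→Junior)·P(Junior→Manager)
  = 0.28×0.3 + 0.3×0.22 + 0.42×0.42
  = 0.0840 + 0.0660 + 0.1764 = 0.3264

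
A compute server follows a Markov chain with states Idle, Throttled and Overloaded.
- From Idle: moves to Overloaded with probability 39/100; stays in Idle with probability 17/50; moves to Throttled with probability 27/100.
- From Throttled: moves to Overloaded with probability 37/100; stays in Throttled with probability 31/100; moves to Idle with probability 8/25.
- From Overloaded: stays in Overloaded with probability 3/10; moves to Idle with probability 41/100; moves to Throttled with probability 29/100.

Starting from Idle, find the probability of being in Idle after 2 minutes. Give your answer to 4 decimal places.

0.3619

Sum over the intermediate state after 1 minute:
P = P(Idle→Idle)·P(Idle→Idle) + P(Idle→Throttled)·P(Throttled→Idle) + P(Idle→Overloaded)·P(Overloaded→Idle)
  = 0.34×0.34 + 0.27×0.32 + 0.39×0.41
  = 0.1156 + 0.0864 + 0.1599 = 0.3619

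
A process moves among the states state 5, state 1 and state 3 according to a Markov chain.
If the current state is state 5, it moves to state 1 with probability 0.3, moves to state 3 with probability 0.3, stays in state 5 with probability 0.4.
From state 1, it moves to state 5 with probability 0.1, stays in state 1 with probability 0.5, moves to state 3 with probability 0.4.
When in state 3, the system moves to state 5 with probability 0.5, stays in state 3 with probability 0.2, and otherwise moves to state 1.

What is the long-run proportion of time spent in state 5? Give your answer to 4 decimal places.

Let the stationary distribution be π with π = πP and π_1 + π_2 + π_3 = 1.
π_1 = 0.4·π_1 + 0.1·π_2 + 0.5·π_3
π_2 = 0.3·π_1 + 0.5·π_2 + 0.3·π_3
Solving with the normalization constraint gives π = (0.3182, 0.3750, 0.3068).
So the stationary probability of state 5 is 0.3182.

0.3182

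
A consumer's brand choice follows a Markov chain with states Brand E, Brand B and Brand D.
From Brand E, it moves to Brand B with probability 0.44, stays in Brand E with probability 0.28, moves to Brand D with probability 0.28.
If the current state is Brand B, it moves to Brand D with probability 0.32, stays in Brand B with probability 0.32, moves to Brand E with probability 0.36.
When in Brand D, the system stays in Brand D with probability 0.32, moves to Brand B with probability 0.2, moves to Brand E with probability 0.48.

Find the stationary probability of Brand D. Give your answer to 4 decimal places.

Let the stationary distribution be π with π = πP and π_1 + π_2 + π_3 = 1.
π_1 = 0.28·π_1 + 0.36·π_2 + 0.48·π_3
π_2 = 0.44·π_1 + 0.32·π_2 + 0.2·π_3
Solving with the normalization constraint gives π = (0.3673, 0.3274, 0.3053).
So the stationary probability of Brand D is 0.3053.

0.3053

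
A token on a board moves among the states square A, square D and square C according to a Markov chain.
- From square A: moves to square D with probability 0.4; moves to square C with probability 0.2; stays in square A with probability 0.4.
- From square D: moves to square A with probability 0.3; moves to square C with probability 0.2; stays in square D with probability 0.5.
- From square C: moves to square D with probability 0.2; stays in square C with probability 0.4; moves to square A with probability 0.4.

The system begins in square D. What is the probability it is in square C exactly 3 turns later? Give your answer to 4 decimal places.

0.2480

Propagate the distribution vector 3 turns from square D.
After 0 turns: (0.0000, 1.0000, 0.0000)
After 1 turn: (0.3000, 0.5000, 0.2000)
After 2 turns: (0.3500, 0.4100, 0.2400)
After 3 turns: (0.3590, 0.3930, 0.2480)
P(in square C after 3 turns) = 0.2480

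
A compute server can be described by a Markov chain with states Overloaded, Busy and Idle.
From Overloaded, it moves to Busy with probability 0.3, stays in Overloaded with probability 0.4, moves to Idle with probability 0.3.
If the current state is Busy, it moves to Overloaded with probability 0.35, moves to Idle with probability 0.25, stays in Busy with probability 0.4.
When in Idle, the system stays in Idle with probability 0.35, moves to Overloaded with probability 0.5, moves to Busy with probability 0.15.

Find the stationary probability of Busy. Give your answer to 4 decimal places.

Let the stationary distribution be π with π = πP and π_1 + π_2 + π_3 = 1.
π_1 = 0.4·π_1 + 0.35·π_2 + 0.5·π_3
π_2 = 0.3·π_1 + 0.4·π_2 + 0.15·π_3
Solving with the normalization constraint gives π = (0.4159, 0.2832, 0.3009).
So the stationary probability of Busy is 0.2832.

0.2832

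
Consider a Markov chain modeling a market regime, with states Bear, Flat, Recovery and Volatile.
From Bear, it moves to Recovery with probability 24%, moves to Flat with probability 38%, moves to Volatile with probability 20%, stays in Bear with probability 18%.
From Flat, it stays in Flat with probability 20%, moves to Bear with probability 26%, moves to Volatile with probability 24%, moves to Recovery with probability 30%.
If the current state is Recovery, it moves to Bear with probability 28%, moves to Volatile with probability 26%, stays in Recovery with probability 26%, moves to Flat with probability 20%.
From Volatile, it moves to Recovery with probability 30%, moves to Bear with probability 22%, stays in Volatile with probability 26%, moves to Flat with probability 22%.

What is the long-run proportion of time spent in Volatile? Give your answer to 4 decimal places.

0.2408

Let the stationary distribution be π with π = πP and π_1 + π_2 + π_3 + π_4 = 1.
π_1 = 0.18·π_1 + 0.26·π_2 + 0.28·π_3 + 0.22·π_4
π_2 = 0.38·π_1 + 0.2·π_2 + 0.2·π_3 + 0.22·π_4
π_3 = 0.24·π_1 + 0.3·π_2 + 0.26·π_3 + 0.3·π_4
Solving with the normalization constraint gives π = (0.2369, 0.2475, 0.2748, 0.2408).
So the stationary probability of Volatile is 0.2408.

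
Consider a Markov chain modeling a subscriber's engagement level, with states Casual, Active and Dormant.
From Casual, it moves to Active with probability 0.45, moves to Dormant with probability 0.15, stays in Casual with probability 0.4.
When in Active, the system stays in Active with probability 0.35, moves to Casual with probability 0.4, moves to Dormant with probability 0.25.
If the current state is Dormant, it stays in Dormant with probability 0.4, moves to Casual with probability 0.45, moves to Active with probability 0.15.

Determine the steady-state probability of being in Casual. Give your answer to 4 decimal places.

0.4123

Let the stationary distribution be π with π = πP and π_1 + π_2 + π_3 = 1.
π_1 = 0.4·π_1 + 0.4·π_2 + 0.45·π_3
π_2 = 0.45·π_1 + 0.35·π_2 + 0.15·π_3
Solving with the normalization constraint gives π = (0.4123, 0.3421, 0.2456).
So the stationary probability of Casual is 0.4123.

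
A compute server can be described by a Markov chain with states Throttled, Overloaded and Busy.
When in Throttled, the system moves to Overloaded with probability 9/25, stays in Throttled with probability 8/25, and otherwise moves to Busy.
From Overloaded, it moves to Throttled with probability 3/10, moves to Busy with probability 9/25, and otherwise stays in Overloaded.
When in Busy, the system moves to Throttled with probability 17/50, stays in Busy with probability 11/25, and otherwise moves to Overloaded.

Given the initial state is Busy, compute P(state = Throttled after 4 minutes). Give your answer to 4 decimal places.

Propagate the distribution vector 4 minutes from Busy.
After 0 minutes: (0.0000, 0.0000, 1.0000)
After 1 minute: (0.3400, 0.2200, 0.4400)
After 2 minutes: (0.3244, 0.2940, 0.3816)
After 3 minutes: (0.3218, 0.3007, 0.3776)
After 4 minutes: (0.3215, 0.3011, 0.3773)
P(in Throttled after 4 minutes) = 0.3215

0.3215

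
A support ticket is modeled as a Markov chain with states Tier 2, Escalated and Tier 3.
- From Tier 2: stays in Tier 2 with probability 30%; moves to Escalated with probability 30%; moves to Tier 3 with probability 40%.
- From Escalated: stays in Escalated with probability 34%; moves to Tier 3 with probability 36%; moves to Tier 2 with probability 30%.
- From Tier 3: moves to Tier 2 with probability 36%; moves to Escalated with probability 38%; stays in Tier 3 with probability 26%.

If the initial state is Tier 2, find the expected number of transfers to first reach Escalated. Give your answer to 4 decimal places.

Let t(s) be the expected number of transfers to first reach Escalated from state s, with t(Escalated) = 0. Conditioning on the first transfer:
t(Tier 2) = 1 + 0.3·t(Tier 2) + 0.4·t(Tier 3)
t(Tier 3) = 1 + 0.36·t(Tier 2) + 0.26·t(Tier 3)
Solving: t(Tier 2) = 3.0481, t(Tier 3) = 2.8342.
Expected transfers from Tier 2 to Escalated: 3.0481.

3.0481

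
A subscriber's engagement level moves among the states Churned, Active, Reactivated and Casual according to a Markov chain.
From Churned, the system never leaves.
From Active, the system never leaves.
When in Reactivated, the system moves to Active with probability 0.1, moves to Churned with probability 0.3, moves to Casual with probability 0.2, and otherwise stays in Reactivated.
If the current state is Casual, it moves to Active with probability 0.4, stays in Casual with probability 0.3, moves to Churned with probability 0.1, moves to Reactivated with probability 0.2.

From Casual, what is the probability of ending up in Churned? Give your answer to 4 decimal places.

Let h(s) be the probability of absorption at Churned starting from transient state s. Then h(Churned) = 1 and h(Active) = 0. By first-step analysis:
h(Reactivated) = 0.3·1 + 0.1·0 + 0.4·h(Reactivated) + 0.2·h(Casual)
h(Casual) = 0.1·1 + 0.4·0 + 0.2·h(Reactivated) + 0.3·h(Casual)
Solving: h(Reactivated) = 0.6053, h(Casual) = 0.3158.
Starting from Casual, the probability is 0.3158.

0.3158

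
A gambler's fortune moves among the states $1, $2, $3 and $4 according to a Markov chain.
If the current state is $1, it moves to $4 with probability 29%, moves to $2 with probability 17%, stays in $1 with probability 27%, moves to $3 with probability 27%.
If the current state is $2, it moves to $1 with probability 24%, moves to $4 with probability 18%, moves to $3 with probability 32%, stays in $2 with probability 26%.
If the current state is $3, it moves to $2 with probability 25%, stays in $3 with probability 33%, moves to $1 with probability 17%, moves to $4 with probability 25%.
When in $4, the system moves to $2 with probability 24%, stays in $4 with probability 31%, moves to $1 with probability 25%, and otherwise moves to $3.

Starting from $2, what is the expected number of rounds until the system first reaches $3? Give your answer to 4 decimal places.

3.5857

Let t(s) be the expected number of rounds to first reach $3 from state s, with t($3) = 0. Conditioning on the first round:
t($1) = 1 + 0.27·t($1) + 0.17·t($2) + 0.29·t($4)
t($2) = 1 + 0.24·t($1) + 0.26·t($2) + 0.18·t($4)
t($4) = 1 + 0.25·t($1) + 0.24·t($2) + 0.31·t($4)
Solving: t($1) = 3.8269, t($2) = 3.5857, t($4) = 4.0830.
Expected rounds from $2 to $3: 3.5857.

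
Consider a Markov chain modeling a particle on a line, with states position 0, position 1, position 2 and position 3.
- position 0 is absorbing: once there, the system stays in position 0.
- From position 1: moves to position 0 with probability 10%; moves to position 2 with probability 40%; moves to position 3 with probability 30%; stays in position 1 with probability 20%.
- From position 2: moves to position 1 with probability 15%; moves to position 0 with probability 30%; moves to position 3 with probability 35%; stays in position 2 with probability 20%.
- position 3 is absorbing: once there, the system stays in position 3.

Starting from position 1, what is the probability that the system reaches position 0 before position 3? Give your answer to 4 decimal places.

Let h(s) be the probability of absorption at position 0 starting from transient state s. Then h(position 0) = 1 and h(position 3) = 0. By first-step analysis:
h(position 1) = 0.1·1 + 0.2·h(position 1) + 0.4·h(position 2) + 0.3·0
h(position 2) = 0.3·1 + 0.15·h(position 1) + 0.2·h(position 2) + 0.35·0
Solving: h(position 1) = 0.3448, h(position 2) = 0.4397.
Starting from position 1, the probability is 0.3448.

0.3448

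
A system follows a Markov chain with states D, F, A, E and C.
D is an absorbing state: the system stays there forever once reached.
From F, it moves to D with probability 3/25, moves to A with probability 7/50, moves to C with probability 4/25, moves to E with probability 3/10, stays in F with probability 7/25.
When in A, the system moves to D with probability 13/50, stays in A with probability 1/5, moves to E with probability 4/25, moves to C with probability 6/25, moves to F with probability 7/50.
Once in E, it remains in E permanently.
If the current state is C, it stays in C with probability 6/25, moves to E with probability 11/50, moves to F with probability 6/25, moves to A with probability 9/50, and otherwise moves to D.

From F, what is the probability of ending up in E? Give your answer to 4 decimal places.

0.6495

Let h(s) be the probability of absorption at E starting from transient state s. Then h(E) = 1 and h(D) = 0. By first-step analysis:
h(F) = 0.12·0 + 0.28·h(F) + 0.14·h(A) + 0.3·1 + 0.16·h(C)
h(A) = 0.26·0 + 0.14·h(F) + 0.2·h(A) + 0.16·1 + 0.24·h(C)
h(C) = 0.12·0 + 0.24·h(F) + 0.18·h(A) + 0.22·1 + 0.24·h(C)
Solving: h(F) = 0.6495, h(A) = 0.4974, h(C) = 0.6124.
Starting from F, the probability is 0.6495.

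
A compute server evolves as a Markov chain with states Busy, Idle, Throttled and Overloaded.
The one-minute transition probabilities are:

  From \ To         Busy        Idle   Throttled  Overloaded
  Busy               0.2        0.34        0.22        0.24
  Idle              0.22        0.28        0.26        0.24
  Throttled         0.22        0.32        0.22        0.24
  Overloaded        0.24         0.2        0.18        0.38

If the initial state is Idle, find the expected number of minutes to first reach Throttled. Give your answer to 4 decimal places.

Let t(s) be the expected number of minutes to first reach Throttled from state s, with t(Throttled) = 0. Conditioning on the first minute:
t(Busy) = 1 + 0.2·t(Busy) + 0.34·t(Idle) + 0.24·t(Overloaded)
t(Idle) = 1 + 0.22·t(Busy) + 0.28·t(Idle) + 0.24·t(Overloaded)
t(Overloaded) = 1 + 0.24·t(Busy) + 0.2·t(Idle) + 0.38·t(Overloaded)
Solving: t(Busy) = 4.5415, t(Idle) = 4.3701, t(Overloaded) = 4.7806.
Expected minutes from Idle to Throttled: 4.3701.

4.3701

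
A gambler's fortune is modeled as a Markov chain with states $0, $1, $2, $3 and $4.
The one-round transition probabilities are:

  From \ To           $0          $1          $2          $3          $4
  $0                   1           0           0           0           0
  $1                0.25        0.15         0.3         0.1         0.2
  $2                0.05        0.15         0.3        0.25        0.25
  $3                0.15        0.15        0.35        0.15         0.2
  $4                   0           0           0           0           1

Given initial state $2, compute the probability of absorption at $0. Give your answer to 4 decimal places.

0.3025

Let h(s) be the probability of absorption at $0 starting from transient state s. Then h($0) = 1 and h($4) = 0. By first-step analysis:
h($1) = 0.25·1 + 0.15·h($1) + 0.3·h($2) + 0.1·h($3) + 0.2·0
h($2) = 0.05·1 + 0.15·h($1) + 0.3·h($2) + 0.25·h($3) + 0.25·0
h($3) = 0.15·1 + 0.15·h($1) + 0.35·h($2) + 0.15·h($3) + 0.2·0
Solving: h($1) = 0.4455, h($2) = 0.3025, h($3) = 0.3797.
Starting from $2, the probability is 0.3025.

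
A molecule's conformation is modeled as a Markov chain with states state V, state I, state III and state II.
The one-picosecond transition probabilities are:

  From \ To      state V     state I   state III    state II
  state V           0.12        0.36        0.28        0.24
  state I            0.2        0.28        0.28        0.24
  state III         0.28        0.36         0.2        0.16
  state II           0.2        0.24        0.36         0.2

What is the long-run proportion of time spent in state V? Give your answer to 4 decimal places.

Let the stationary distribution be π with π = πP and π_1 + π_2 + π_3 + π_4 = 1.
π_1 = 0.12·π_1 + 0.2·π_2 + 0.28·π_3 + 0.2·π_4
π_2 = 0.36·π_1 + 0.28·π_2 + 0.36·π_3 + 0.24·π_4
π_3 = 0.28·π_1 + 0.28·π_2 + 0.2·π_3 + 0.36·π_4
Solving with the normalization constraint gives π = (0.2055, 0.3100, 0.2748, 0.2096).
So the stationary probability of state V is 0.2055.

0.2055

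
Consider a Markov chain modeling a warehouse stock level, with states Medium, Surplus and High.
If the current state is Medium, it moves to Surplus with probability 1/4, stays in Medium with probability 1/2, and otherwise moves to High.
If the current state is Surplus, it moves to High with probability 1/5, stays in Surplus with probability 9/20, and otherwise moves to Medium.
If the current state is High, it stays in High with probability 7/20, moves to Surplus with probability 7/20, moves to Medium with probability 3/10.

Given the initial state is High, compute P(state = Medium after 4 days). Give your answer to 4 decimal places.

0.3960

Propagate the distribution vector 4 days from High.
After 0 days: (0.0000, 0.0000, 1.0000)
After 1 day: (0.3000, 0.3500, 0.3500)
After 2 days: (0.3775, 0.3550, 0.2675)
After 3 days: (0.3933, 0.3478, 0.2590)
After 4 days: (0.3960, 0.3455, 0.2585)
P(in Medium after 4 days) = 0.3960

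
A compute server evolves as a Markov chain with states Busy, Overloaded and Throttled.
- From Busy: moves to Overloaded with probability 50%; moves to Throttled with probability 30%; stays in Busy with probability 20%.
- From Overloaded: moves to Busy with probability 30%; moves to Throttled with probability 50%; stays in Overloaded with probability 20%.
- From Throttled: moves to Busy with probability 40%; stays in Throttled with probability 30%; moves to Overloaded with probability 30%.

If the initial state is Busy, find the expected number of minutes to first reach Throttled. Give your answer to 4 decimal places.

Let t(s) be the expected number of minutes to first reach Throttled from state s, with t(Throttled) = 0. Conditioning on the first minute:
t(Busy) = 1 + 0.2·t(Busy) + 0.5·t(Overloaded)
t(Overloaded) = 1 + 0.3·t(Busy) + 0.2·t(Overloaded)
Solving: t(Busy) = 2.6531, t(Overloaded) = 2.2449.
Expected minutes from Busy to Throttled: 2.6531.

2.6531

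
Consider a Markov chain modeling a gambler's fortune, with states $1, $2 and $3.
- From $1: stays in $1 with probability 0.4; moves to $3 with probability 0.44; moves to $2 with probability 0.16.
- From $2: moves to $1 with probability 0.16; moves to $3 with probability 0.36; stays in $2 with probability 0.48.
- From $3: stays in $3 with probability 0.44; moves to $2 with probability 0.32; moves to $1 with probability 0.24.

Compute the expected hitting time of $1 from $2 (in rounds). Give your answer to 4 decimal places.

5.2273

Let t(s) be the expected number of rounds to first reach $1 from state s, with t($1) = 0. Conditioning on the first round:
t($2) = 1 + 0.48·t($2) + 0.36·t($3)
t($3) = 1 + 0.32·t($2) + 0.44·t($3)
Solving: t($2) = 5.2273, t($3) = 4.7727.
Expected rounds from $2 to $1: 5.2273.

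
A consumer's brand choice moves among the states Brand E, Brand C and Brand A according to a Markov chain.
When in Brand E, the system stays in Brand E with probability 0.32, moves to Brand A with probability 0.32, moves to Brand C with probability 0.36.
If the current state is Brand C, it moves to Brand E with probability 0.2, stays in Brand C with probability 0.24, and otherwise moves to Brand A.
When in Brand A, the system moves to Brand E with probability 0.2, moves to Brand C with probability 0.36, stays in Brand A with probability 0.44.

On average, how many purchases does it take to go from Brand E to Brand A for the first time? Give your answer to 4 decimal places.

2.5180

Let t(s) be the expected number of purchases to first reach Brand A from state s, with t(Brand A) = 0. Conditioning on the first purchase:
t(Brand E) = 1 + 0.32·t(Brand E) + 0.36·t(Brand C)
t(Brand C) = 1 + 0.2·t(Brand E) + 0.24·t(Brand C)
Solving: t(Brand E) = 2.5180, t(Brand C) = 1.9784.
Expected purchases from Brand E to Brand A: 2.5180.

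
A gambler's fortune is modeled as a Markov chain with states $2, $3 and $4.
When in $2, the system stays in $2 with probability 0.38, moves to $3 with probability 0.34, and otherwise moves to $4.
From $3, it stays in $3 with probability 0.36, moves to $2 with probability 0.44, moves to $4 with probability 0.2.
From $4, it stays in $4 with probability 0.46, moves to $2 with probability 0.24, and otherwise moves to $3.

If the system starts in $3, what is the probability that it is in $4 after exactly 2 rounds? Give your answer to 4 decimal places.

Sum over the intermediate state after 1 round:
P = P($3→$2)·P($2→$4) + P($3→$3)·P($3→$4) + P($3→$4)·P($4→$4)
  = 0.44×0.28 + 0.36×0.2 + 0.2×0.46
  = 0.1232 + 0.0720 + 0.0920 = 0.2872

0.2872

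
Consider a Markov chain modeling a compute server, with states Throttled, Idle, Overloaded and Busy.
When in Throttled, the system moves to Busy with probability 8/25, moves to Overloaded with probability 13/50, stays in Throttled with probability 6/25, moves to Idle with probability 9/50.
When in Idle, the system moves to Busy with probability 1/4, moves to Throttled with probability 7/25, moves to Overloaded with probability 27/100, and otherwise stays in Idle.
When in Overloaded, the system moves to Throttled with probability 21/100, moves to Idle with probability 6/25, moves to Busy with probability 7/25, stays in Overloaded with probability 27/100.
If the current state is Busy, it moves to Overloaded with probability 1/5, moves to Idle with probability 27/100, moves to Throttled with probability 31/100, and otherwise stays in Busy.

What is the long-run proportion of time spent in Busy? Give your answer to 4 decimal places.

0.2676

Let the stationary distribution be π with π = πP and π_1 + π_2 + π_3 + π_4 = 1.
π_1 = 0.24·π_1 + 0.28·π_2 + 0.21·π_3 + 0.31·π_4
π_2 = 0.18·π_1 + 0.2·π_2 + 0.24·π_3 + 0.27·π_4
π_3 = 0.26·π_1 + 0.27·π_2 + 0.27·π_3 + 0.2·π_4
Solving with the normalization constraint gives π = (0.2602, 0.2235, 0.2487, 0.2676).
So the stationary probability of Busy is 0.2676.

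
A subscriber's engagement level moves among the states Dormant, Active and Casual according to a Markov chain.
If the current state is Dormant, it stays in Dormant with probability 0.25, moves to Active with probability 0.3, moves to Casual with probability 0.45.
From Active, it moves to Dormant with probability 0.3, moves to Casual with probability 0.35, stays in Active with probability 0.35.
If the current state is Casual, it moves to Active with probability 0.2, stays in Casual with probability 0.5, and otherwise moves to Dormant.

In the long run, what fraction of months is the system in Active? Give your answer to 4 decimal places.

0.2689

Let the stationary distribution be π with π = πP and π_1 + π_2 + π_3 = 1.
π_1 = 0.25·π_1 + 0.3·π_2 + 0.3·π_3
π_2 = 0.3·π_1 + 0.35·π_2 + 0.2·π_3
Solving with the normalization constraint gives π = (0.2857, 0.2689, 0.4454).
So the stationary probability of Active is 0.2689.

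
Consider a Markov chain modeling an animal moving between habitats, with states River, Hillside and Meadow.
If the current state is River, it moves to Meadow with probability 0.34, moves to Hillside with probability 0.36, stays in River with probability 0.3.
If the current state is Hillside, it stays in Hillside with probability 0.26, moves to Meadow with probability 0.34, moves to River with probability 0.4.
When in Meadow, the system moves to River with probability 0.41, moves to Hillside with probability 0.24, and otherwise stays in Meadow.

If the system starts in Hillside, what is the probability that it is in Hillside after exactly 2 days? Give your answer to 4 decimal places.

Sum over the intermediate state after 1 day:
P = P(Hillside→River)·P(River→Hillside) + P(Hillside→Hillside)·P(Hillside→Hillside) + P(Hillside→Meadow)·P(Meadow→Hillside)
  = 0.4×0.36 + 0.26×0.26 + 0.34×0.24
  = 0.1440 + 0.0676 + 0.0816 = 0.2932

0.2932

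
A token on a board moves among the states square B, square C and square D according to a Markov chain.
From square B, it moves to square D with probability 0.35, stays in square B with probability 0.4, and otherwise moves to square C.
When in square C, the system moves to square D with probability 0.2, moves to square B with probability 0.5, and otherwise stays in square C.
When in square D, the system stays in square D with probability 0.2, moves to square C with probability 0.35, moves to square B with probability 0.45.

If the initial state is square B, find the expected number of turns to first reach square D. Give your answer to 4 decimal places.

3.2203

Let t(s) be the expected number of turns to first reach square D from state s, with t(square D) = 0. Conditioning on the first turn:
t(square B) = 1 + 0.4·t(square B) + 0.25·t(square C)
t(square C) = 1 + 0.5·t(square B) + 0.3·t(square C)
Solving: t(square B) = 3.2203, t(square C) = 3.7288.
Expected turns from square B to square D: 3.2203.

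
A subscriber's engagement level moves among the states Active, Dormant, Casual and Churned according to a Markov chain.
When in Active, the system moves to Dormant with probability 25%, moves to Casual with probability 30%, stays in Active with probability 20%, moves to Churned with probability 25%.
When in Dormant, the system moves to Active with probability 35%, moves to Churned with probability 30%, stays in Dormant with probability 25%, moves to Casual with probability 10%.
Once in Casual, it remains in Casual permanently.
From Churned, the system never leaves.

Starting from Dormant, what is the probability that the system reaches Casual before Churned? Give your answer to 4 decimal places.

Let h(s) be the probability of absorption at Casual starting from transient state s. Then h(Casual) = 1 and h(Churned) = 0. By first-step analysis:
h(Active) = 0.2·h(Active) + 0.25·h(Dormant) + 0.3·1 + 0.25·0
h(Dormant) = 0.35·h(Active) + 0.25·h(Dormant) + 0.1·1 + 0.3·0
Solving: h(Active) = 0.4878, h(Dormant) = 0.3610.
Starting from Dormant, the probability is 0.3610.

0.3610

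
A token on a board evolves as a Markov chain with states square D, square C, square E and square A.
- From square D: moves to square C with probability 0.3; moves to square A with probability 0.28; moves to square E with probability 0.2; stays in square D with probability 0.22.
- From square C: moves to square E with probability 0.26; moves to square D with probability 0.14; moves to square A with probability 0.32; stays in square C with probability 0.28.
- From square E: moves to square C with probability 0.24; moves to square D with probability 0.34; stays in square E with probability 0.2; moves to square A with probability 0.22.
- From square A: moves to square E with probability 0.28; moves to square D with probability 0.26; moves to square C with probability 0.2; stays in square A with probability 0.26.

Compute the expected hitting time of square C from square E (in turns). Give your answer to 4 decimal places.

Let t(s) be the expected number of turns to first reach square C from state s, with t(square C) = 0. Conditioning on the first turn:
t(square D) = 1 + 0.22·t(square D) + 0.2·t(square E) + 0.28·t(square A)
t(square E) = 1 + 0.34·t(square D) + 0.2·t(square E) + 0.22·t(square A)
t(square A) = 1 + 0.26·t(square D) + 0.28·t(square E) + 0.26·t(square A)
Solving: t(square D) = 3.8374, t(square E) = 4.0441, t(square A) = 4.2298.
Expected turns from square E to square C: 4.0441.

4.0441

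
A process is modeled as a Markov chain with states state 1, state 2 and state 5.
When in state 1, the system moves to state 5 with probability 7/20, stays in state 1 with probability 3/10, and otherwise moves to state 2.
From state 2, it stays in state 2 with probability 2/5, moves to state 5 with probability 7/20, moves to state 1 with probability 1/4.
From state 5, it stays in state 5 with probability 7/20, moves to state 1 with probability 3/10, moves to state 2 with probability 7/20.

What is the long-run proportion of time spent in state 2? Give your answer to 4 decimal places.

Let the stationary distribution be π with π = πP and π_1 + π_2 + π_3 = 1.
π_1 = 0.3·π_1 + 0.25·π_2 + 0.3·π_3
π_2 = 0.35·π_1 + 0.4·π_2 + 0.35·π_3
Solving with the normalization constraint gives π = (0.2816, 0.3684, 0.3500).
So the stationary probability of state 2 is 0.3684.

0.3684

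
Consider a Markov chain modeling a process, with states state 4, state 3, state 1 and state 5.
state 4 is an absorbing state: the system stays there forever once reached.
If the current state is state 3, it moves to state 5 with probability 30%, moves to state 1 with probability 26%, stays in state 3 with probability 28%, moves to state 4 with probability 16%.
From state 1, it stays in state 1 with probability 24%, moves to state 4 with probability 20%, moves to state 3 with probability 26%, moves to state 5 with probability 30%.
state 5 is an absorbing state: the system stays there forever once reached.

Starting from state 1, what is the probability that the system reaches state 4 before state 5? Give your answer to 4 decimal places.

Let h(s) be the probability of absorption at state 4 starting from transient state s. Then h(state 4) = 1 and h(state 5) = 0. By first-step analysis:
h(state 3) = 0.16·1 + 0.28·h(state 3) + 0.26·h(state 1) + 0.3·0
h(state 1) = 0.2·1 + 0.26·h(state 3) + 0.24·h(state 1) + 0.3·0
Solving: h(state 3) = 0.3620, h(state 1) = 0.3870.
Starting from state 1, the probability is 0.3870.

0.3870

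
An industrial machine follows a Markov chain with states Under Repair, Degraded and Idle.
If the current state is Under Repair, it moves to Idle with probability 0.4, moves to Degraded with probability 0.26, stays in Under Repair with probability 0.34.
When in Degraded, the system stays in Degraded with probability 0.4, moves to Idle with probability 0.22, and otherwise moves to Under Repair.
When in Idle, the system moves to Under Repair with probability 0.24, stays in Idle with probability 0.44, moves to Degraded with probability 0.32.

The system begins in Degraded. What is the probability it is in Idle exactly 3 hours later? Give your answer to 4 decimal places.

Propagate the distribution vector 3 hours from Degraded.
After 0 hours: (0.0000, 1.0000, 0.0000)
After 1 hour: (0.3800, 0.4000, 0.2200)
After 2 hours: (0.3340, 0.3292, 0.3368)
After 3 hours: (0.3195, 0.3263, 0.3542)
P(in Idle after 3 hours) = 0.3542

0.3542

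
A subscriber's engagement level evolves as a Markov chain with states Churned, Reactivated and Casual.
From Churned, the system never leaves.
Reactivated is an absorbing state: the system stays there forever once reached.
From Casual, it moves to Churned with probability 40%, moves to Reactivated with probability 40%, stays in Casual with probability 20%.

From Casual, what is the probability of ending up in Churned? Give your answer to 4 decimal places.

Let h(s) be the probability of absorption at Churned starting from transient state s. Then h(Churned) = 1 and h(Reactivated) = 0. By first-step analysis:
h(Casual) = 0.4·1 + 0.4·0 + 0.2·h(Casual)
Solving: h(Casual) = 0.5000.
Starting from Casual, the probability is 0.5000.

0.5000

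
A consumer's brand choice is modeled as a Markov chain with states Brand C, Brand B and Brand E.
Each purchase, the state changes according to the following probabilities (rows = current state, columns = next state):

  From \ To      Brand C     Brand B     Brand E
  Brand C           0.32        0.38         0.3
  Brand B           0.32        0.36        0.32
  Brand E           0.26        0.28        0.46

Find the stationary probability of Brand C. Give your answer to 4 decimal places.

Let the stationary distribution be π with π = πP and π_1 + π_2 + π_3 = 1.
π_1 = 0.32·π_1 + 0.32·π_2 + 0.26·π_3
π_2 = 0.38·π_1 + 0.36·π_2 + 0.28·π_3
Solving with the normalization constraint gives π = (0.2981, 0.3367, 0.3652).
So the stationary probability of Brand C is 0.2981.

0.2981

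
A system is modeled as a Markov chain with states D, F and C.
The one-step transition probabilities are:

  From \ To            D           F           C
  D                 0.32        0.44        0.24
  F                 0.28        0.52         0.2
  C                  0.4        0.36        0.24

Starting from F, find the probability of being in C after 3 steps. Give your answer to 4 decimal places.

Propagate the distribution vector 3 steps from F.
After 0 steps: (0.0000, 1.0000, 0.0000)
After 1 step: (0.2800, 0.5200, 0.2000)
After 2 steps: (0.3152, 0.4656, 0.2192)
After 3 steps: (0.3189, 0.4597, 0.2214)
P(in C after 3 steps) = 0.2214

0.2214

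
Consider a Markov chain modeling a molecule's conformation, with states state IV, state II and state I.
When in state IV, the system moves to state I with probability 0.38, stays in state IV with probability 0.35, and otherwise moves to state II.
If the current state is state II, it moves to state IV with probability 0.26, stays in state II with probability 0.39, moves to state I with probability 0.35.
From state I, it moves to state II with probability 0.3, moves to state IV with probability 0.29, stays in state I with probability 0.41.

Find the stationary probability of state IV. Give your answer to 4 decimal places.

0.2983

Let the stationary distribution be π with π = πP and π_1 + π_2 + π_3 = 1.
π_1 = 0.35·π_1 + 0.26·π_2 + 0.29·π_3
π_2 = 0.27·π_1 + 0.39·π_2 + 0.3·π_3
Solving with the normalization constraint gives π = (0.2983, 0.3198, 0.3819).
So the stationary probability of state IV is 0.2983.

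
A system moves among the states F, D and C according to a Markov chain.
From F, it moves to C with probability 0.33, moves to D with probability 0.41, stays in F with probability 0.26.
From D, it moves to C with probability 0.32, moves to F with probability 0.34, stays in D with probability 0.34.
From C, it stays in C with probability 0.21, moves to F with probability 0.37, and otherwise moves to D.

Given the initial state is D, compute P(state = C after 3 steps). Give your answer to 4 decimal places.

0.2915

Propagate the distribution vector 3 steps from D.
After 0 steps: (0.0000, 1.0000, 0.0000)
After 1 step: (0.3400, 0.3400, 0.3200)
After 2 steps: (0.3224, 0.3894, 0.2882)
After 3 steps: (0.3229, 0.3856, 0.2915)
P(in C after 3 steps) = 0.2915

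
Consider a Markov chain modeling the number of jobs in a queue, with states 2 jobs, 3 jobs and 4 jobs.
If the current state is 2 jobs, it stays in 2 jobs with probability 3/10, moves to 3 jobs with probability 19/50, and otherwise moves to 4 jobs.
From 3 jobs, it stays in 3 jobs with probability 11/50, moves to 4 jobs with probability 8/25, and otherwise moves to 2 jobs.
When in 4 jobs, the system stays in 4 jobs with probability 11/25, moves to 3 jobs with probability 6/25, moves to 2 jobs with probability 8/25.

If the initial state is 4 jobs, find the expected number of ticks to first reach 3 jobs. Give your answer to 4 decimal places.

3.5221

Let t(s) be the expected number of ticks to first reach 3 jobs from state s, with t(3 jobs) = 0. Conditioning on the first tick:
t(2 jobs) = 1 + 0.3·t(2 jobs) + 0.32·t(4 jobs)
t(4 jobs) = 1 + 0.32·t(2 jobs) + 0.44·t(4 jobs)
Solving: t(2 jobs) = 3.0387, t(4 jobs) = 3.5221.
Expected ticks from 4 jobs to 3 jobs: 3.5221.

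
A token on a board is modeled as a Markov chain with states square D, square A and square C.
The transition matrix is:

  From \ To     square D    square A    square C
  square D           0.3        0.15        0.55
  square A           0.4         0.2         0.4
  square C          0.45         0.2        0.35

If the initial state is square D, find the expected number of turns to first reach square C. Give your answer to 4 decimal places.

Let t(s) be the expected number of turns to first reach square C from state s, with t(square C) = 0. Conditioning on the first turn:
t(square D) = 1 + 0.3·t(square D) + 0.15·t(square A)
t(square A) = 1 + 0.4·t(square D) + 0.2·t(square A)
Solving: t(square D) = 1.9000, t(square A) = 2.2000.
Expected turns from square D to square C: 1.9000.

1.9000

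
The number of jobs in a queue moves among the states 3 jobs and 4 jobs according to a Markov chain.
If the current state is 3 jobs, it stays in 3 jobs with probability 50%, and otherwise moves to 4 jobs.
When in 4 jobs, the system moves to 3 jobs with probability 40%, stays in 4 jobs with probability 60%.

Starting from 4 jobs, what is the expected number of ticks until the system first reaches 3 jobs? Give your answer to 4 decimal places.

Let t(s) be the expected number of ticks to first reach 3 jobs from state s, with t(3 jobs) = 0. Conditioning on the first tick:
t(4 jobs) = 1 + 0.6·t(4 jobs)
Solving: t(4 jobs) = 2.5000.
Expected ticks from 4 jobs to 3 jobs: 2.5000.

2.5000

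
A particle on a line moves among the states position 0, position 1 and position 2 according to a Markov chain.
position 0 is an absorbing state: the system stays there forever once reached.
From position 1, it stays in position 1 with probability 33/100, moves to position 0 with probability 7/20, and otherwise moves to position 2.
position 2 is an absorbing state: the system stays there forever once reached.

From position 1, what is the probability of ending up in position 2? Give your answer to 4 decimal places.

0.4776

Let h(s) be the probability of absorption at position 2 starting from transient state s. Then h(position 2) = 1 and h(position 0) = 0. By first-step analysis:
h(position 1) = 0.35·0 + 0.33·h(position 1) + 0.32·1
Solving: h(position 1) = 0.4776.
Starting from position 1, the probability is 0.4776.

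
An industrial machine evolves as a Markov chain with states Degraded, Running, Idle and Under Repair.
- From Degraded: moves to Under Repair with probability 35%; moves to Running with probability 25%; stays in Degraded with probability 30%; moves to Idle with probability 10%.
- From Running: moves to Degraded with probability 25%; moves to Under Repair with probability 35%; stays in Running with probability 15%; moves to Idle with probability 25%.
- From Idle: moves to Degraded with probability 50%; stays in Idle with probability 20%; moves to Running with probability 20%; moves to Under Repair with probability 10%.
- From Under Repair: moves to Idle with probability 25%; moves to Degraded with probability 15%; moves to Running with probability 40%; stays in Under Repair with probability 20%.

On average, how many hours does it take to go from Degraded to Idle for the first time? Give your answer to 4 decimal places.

Let t(s) be the expected number of hours to first reach Idle from state s, with t(Idle) = 0. Conditioning on the first hour:
t(Degraded) = 1 + 0.3·t(Degraded) + 0.25·t(Running) + 0.35·t(Under Repair)
t(Running) = 1 + 0.25·t(Degraded) + 0.15·t(Running) + 0.35·t(Under Repair)
t(Under Repair) = 1 + 0.15·t(Degraded) + 0.4·t(Running) + 0.2·t(Under Repair)
Solving: t(Degraded) = 5.3773, t(Running) = 4.6440, t(Under Repair) = 4.5802.
Expected hours from Degraded to Idle: 5.3773.

5.3773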